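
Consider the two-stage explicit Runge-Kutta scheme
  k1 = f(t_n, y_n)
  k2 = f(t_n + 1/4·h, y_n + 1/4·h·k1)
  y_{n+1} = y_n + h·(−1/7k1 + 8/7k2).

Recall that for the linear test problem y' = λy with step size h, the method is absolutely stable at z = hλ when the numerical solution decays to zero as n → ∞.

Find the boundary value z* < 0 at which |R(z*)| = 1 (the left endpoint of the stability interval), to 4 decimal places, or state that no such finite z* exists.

left endpoint -3.5000.

With y'=λy (z=hλ):
  k1=λy_n ⇒ h·k1=z·y_n;  k2=λ(1+1/4z)y_n ⇒ h·k2=z(1+1/4z)y_n
  y_{n+1}/y_n = 1 − 1/7z + 8/7z(1+1/4z) = 1 + z + 2/7z²
  R(z) = 1 + z + 2/7z².

Need |R(x)|<1, x<0.
x=-1.75: |R|=0.1250
R=1: x+2/7x²=0 ⇒ x=−7/2=-3.5000; min R=1−1/(4·2/7)=0.1250>−1
Confirm numerically:
  x=-3.358: |R|=0.86376 <1
  x=-2.281: |R|=0.20556 <1
  x=-1.967: |R|=0.13845 <1
  x=-4.062: |R|=1.65224 >1
  x=-3.909: |R|=1.45679 >1
So |R|<1 on (-3.5000, 0).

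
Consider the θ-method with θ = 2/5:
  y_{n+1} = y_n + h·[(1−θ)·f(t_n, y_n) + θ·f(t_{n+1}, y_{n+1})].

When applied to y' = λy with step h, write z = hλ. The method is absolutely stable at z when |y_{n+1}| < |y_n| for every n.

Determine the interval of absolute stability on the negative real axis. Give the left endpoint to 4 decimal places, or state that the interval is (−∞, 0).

Set f=λy, z=hλ:
  y_{n+1} = y_n + z·[3/5·y_n + 2/5·y_{n+1}] ⇒ (1 − 2/5z)y_{n+1} = (1 + 3/5z)y_n
  ⇒ R(z) = (1 + 3/5z)/(1 − 2/5z).

Need |R(x)|<1, x<0.
x=-1.11: |R|=0.2313
R=−1: 1+3/5x = −1+2/5x ⇒ -1/5x=2 ⇒ x=2/(-1/5)=-10.0000
Confirm numerically:
  x=-9.389: |R|=0.97430 <1
  x=-8.531: |R|=0.93341 <1
  x=-7.721: |R|=0.88851 <1
  x=-5.067: |R|=0.67405 <1
  x=-10.551: |R|=1.02111 >1
  x=-10.270: |R|=1.01057 >1
Interval (-10.0000, 0).

(-10.0000, 0).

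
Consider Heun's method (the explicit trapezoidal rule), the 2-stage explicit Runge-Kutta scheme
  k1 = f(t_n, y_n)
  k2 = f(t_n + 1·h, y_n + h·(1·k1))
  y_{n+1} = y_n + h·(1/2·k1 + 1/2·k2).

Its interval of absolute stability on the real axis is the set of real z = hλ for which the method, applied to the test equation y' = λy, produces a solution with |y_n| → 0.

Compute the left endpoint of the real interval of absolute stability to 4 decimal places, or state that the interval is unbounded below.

With y'=λy (z=hλ):
  order 2, 2-stage ⇒ R(z)=1+z+z^2/2
  (e.g. R(-0.62)=0.57220, |R|=0.57220)

Solve |R(x)|<1 on ℝ⁻.
x=-0.62: |R|=0.5722
|R(-1.79)|=0.8121 |R(-1.75)|=0.7812 |R(-0.98)|=0.5002
Bisect:
  x_lo=-2.8080 |R|=2.1345  x_hi=-0.3037 |R|=0.7424
  mid=-1.55586 |R|=0.65449 →hi
  mid=-2.18194 |R|=1.19849 →lo
  mid=-1.86890 |R|=0.87749 →hi
  mid=-2.02542 |R|=1.02574 →lo
  mid=-1.94716 |R|=0.94855 →hi
  mid=-1.98629 |R|=0.98638 →hi
  mid=-2.00585 |R|=1.00587 →lo
  mid=-1.99607 |R|=0.99608 →hi
  mid=-2.00096 |R|=1.00096 →lo
  mid=-1.99852 |R|=0.99852 →hi
  ...
  [-2.00004,-1.99989] ⇒ x*=-2.0000
Interval (-2.0000, 0).

left endpoint -2.0000.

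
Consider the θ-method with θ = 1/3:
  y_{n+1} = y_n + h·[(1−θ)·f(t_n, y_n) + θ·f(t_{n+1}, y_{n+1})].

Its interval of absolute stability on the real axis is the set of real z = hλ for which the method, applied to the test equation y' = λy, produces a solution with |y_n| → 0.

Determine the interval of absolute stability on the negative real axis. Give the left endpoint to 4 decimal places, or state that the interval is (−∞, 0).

Set f=λy, z=hλ:
  y_{n+1} = y_n + z·[2/3·y_n + 1/3·y_{n+1}] ⇒ (1 − 1/3z)y_{n+1} = (1 + 2/3z)y_n
  ⇒ R(z) = (1 + 2/3z)/(1 − 1/3z).

Boundary: |R(x)|=1, x<0.
x=-1.18: |R|=0.1531
R=−1: 1+2/3x = −1+1/3x ⇒ -1/3x=2 ⇒ x=2/(-1/3)=-6.0000
Confirm numerically:
  x=-5.533: |R|=0.94527 <1
  x=-4.703: |R|=0.83162 <1
  x=-3.977: |R|=0.71005 <1
  x=-6.263: |R|=1.02839 >1
  x=-6.217: |R|=1.02354 >1
So |R|<1 on (-6.0000, 0).

z∈(-6.0000,0).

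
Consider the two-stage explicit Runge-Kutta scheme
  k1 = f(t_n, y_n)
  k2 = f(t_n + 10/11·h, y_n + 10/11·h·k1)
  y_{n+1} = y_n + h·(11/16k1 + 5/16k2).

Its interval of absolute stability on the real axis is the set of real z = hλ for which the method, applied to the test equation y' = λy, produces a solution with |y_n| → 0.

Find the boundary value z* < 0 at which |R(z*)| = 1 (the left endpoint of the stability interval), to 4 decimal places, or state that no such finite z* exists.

z* = -3.5200.

Set f=λy, z=hλ:
  k1=λy_n ⇒ h·k1=z·y_n;  k2=λ(1+10/11z)y_n ⇒ h·k2=z(1+10/11z)y_n
  y_{n+1}/y_n = 1 + 11/16z + 5/16z(1+10/11z) = 1 + z + 25/88z²
  so R(z) = 1 + z + 25/88z².

Solve |R(x)|<1 on ℝ⁻.
x=-1.74: |R|=0.1201
R=1: x+25/88x²=0 ⇒ x=−88/25=-3.5200; min R=1−1/(4·25/88)=0.1200>−1
Confirm numerically:
  x=-3.172: |R|=0.68640 <1
  x=-3.019: |R|=0.57031 <1
  x=-2.931: |R|=0.50956 <1
  x=-4.000: |R|=1.54545 >1
  x=-3.724: |R|=1.21582 >1
  x=-3.625: |R|=1.10813 >1
So |R|<1 on (-3.5200, 0).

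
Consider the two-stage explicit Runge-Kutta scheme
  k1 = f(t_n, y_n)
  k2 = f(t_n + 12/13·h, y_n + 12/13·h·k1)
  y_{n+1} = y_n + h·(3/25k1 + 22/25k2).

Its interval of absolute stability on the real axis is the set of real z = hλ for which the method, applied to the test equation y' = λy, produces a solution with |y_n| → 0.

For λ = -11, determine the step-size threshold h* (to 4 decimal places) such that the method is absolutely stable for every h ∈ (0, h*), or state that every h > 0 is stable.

(-1.2311,0); λ=-11 ⇒ h* = (325/264)/11 = 0.1119.

With y'=λy (z=hλ):
  k1=λy_n ⇒ h·k1=z·y_n;  k2=λ(1+12/13z)y_n ⇒ h·k2=z(1+12/13z)y_n
  y_{n+1}/y_n = 1 + 3/25z + 22/25z(1+12/13z) = 1 + z + 264/325z²
  so R(z) = 1 + z + 264/325z².

Solve |R(x)|<1 on ℝ⁻.
x=-0.85: |R|=0.7369
R=1: x+264/325x²=0 ⇒ x=−325/264=-1.2311; min R=1−1/(4·264/325)=0.6922>−1
Confirm numerically:
  x=-0.824: |R|=0.72754 <1
  x=-0.763: |R|=0.70990 <1
  x=-0.725: |R|=0.70197 <1
  x=-1.820: |R|=1.87069 >1
  x=-1.682: |R|=1.61612 >1
  x=-1.371: |R|=1.15585 >1
Stable set (-1.2311, 0).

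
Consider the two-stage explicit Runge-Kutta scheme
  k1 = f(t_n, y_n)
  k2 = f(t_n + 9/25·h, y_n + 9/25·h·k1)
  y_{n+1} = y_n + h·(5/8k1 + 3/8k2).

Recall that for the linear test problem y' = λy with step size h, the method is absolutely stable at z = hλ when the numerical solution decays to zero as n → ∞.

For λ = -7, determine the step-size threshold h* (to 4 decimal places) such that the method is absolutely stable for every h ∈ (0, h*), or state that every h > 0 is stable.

(-7.4074,0); λ=-7 ⇒ h* = (200/27)/7 = 1.0582.

On y'=λy, z=hλ:
  k1=λy_n ⇒ h·k1=z·y_n;  k2=λ(1+9/25z)y_n ⇒ h·k2=z(1+9/25z)y_n
  y_{n+1}/y_n = 1 + 5/8z + 3/8z(1+9/25z) = 1 + z + 27/200z²
  R(z) = 1 + z + 27/200z².

Need |R(x)|<1, x<0.
x=-1.64: |R|=0.2769
R=1: x+27/200x²=0 ⇒ x=−200/27=-7.4074; min R=1−1/(4·27/200)=-0.8519>−1
Confirm numerically:
  x=-5.526: |R|=0.40355 <1
  x=-5.474: |R|=0.42877 <1
  x=-4.981: |R|=0.63160 <1
  x=-3.393: |R|=0.83882 <1
  x=-8.002: |R|=1.64232 >1
  x=-7.998: |R|=1.63768 >1
Stable set (-7.4074, 0).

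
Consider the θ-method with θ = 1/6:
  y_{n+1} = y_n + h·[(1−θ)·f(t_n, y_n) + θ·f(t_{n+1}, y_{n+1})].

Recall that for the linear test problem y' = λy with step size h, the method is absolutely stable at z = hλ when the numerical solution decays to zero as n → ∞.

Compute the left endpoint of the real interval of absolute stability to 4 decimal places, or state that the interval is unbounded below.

On y'=λy, z=hλ:
  y_{n+1} = y_n + z·[5/6·y_n + 1/6·y_{n+1}] ⇒ (1 − 1/6z)y_{n+1} = (1 + 5/6z)y_n
  Hence R(z) = (1 + 5/6z)/(1 − 1/6z).

Find x<0 with |R(x)|<1.
x=-1.57: |R|=0.2444
R=−1: 1+5/6x = −1+1/6x ⇒ -2/3x=2 ⇒ x=2/(-2/3)=-3.0000
Confirm numerically:
  x=-2.531: |R|=0.78010 <1
  x=-1.977: |R|=0.48703 <1
  x=-1.898: |R|=0.44188 <1
  x=-3.526: |R|=1.22087 >1
  x=-3.317: |R|=1.13610 >1
  x=-3.170: |R|=1.07415 >1
So |R|<1 on (-3.0000, 0).

z* = -3.0000.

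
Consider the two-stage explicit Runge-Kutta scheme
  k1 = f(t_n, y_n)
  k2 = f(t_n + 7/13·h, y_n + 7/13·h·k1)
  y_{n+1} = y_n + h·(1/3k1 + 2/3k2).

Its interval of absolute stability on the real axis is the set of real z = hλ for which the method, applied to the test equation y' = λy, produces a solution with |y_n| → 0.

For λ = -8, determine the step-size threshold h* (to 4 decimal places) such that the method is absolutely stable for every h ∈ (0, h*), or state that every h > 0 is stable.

(-2.7857,0); λ=-8 ⇒ h* = (39/14)/8 = 0.3482.

Test eqn y'=λy, z=hλ:
  k1=λy_n ⇒ h·k1=z·y_n;  k2=λ(1+7/13z)y_n ⇒ h·k2=z(1+7/13z)y_n
  y_{n+1}/y_n = 1 + 1/3z + 2/3z(1+7/13z) = 1 + z + 14/39z²
  so R(z) = 1 + z + 14/39z².

Find x<0 with |R(x)|<1.
x=-1.15: |R|=0.3247
R=1: x+14/39x²=0 ⇒ x=−39/14=-2.7857; min R=1−1/(4·14/39)=0.3036>−1
Confirm numerically:
  x=-2.007: |R|=0.43897 <1
  x=-1.263: |R|=0.30962 <1
  x=-1.159: |R|=0.32320 <1
  x=-3.070: |R|=1.31330 >1
  x=-2.990: |R|=1.21927 >1
  x=-2.868: |R|=1.08472 >1
Stable set (-2.7857, 0).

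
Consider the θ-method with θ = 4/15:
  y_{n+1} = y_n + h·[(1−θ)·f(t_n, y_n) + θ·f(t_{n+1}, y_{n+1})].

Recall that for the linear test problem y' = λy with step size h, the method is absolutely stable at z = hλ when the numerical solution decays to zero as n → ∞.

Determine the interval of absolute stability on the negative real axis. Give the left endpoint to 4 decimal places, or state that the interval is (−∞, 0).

Set f=λy, z=hλ:
  y_{n+1} = y_n + z·[11/15·y_n + 4/15·y_{n+1}] ⇒ (1 − 4/15z)y_{n+1} = (1 + 11/15z)y_n
  R(z) = (1 + 11/15z)/(1 − 4/15z).

Find x<0 with |R(x)|<1.
x=-0.78: |R|=0.3543
R=−1: 1+11/15x = −1+4/15x ⇒ -7/15x=2 ⇒ x=2/(-7/15)=-4.2857
Confirm numerically:
  x=-4.006: |R|=0.93689 <1
  x=-3.799: |R|=0.88717 <1
  x=-2.234: |R|=0.39998 <1
  x=-4.498: |R|=1.04504 >1
  x=-4.457: |R|=1.03652 >1
So |R|<1 on (-4.2857, 0).

z∈(-4.2857,0).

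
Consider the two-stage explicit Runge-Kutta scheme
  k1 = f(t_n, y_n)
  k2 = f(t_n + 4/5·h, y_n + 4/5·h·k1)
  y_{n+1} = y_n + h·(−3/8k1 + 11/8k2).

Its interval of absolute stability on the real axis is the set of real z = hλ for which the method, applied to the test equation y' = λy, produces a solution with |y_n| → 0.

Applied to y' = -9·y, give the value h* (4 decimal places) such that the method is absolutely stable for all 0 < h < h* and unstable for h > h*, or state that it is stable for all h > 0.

(-0.9091,0); λ=-9 ⇒ h* = (10/11)/9 = 0.1010.

With y'=λy (z=hλ):
  k1=λy_n ⇒ h·k1=z·y_n;  k2=λ(1+4/5z)y_n ⇒ h·k2=z(1+4/5z)y_n
  y_{n+1}/y_n = 1 − 3/8z + 11/8z(1+4/5z) = 1 + z + 11/10z²
  so R(z) = 1 + z + 11/10z².

Solve |R(x)|<1 on ℝ⁻.
x=-0.31: |R|=0.7957
R=1: x+11/10x²=0 ⇒ x=−10/11=-0.9091; min R=1−1/(4·11/10)=0.7727>−1
Confirm numerically:
  x=-0.784: |R|=0.89212 <1
  x=-0.612: |R|=0.80000 <1
  x=-0.568: |R|=0.78689 <1
  x=-0.466: |R|=0.77287 <1
  x=-1.148: |R|=1.30169 >1
  x=-1.105: |R|=1.23813 >1
Stable set (-0.9091, 0).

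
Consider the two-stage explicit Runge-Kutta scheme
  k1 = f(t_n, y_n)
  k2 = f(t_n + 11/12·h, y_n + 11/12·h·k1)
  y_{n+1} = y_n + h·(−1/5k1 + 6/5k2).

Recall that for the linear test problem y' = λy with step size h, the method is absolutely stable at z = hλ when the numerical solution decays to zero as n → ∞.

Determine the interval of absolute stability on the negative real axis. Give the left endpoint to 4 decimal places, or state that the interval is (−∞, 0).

With y'=λy (z=hλ):
  k1=λy_n ⇒ h·k1=z·y_n;  k2=λ(1+11/12z)y_n ⇒ h·k2=z(1+11/12z)y_n
  y_{n+1}/y_n = 1 − 1/5z + 6/5z(1+11/12z) = 1 + z + 11/10z²
  Hence R(z) = 1 + z + 11/10z².

Boundary: |R(x)|=1, x<0.
x=-1.31: |R|=1.5777
R=1: x+11/10x²=0 ⇒ x=−10/11=-0.9091; min R=1−1/(4·11/10)=0.7727>−1
Confirm numerically:
  x=-0.832: |R|=0.92945 <1
  x=-0.689: |R|=0.83319 <1
  x=-0.460: |R|=0.77276 <1
  x=-0.402: |R|=0.77576 <1
  x=-1.335: |R|=1.62545 >1
  x=-1.055: |R|=1.16933 >1
Stable set (-0.9091, 0).

z∈(-0.9091,0).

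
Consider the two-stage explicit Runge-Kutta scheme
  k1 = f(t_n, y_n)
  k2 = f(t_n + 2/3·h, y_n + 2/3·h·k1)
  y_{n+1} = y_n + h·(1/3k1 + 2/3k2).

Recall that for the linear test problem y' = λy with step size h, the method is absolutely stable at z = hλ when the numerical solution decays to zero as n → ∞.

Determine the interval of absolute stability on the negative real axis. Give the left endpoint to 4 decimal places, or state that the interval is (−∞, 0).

Test eqn y'=λy, z=hλ:
  k1=λy_n ⇒ h·k1=z·y_n;  k2=λ(1+2/3z)y_n ⇒ h·k2=z(1+2/3z)y_n
  y_{n+1}/y_n = 1 + 1/3z + 2/3z(1+2/3z) = 1 + z + 4/9z²
  R(z) = 1 + z + 4/9z².

Need |R(x)|<1, x<0.
x=-1.35: |R|=0.4600
R=1: x+4/9x²=0 ⇒ x=−9/4=-2.2500; min R=1−1/(4·4/9)=0.4375>−1
Confirm numerically:
  x=-1.832: |R|=0.65966 <1
  x=-1.309: |R|=0.45255 <1
  x=-1.212: |R|=0.44086 <1
  x=-2.566: |R|=1.36038 >1
  x=-2.376: |R|=1.13306 >1
  x=-2.314: |R|=1.06582 >1
Interval (-2.2500, 0).

(-2.2500, 0).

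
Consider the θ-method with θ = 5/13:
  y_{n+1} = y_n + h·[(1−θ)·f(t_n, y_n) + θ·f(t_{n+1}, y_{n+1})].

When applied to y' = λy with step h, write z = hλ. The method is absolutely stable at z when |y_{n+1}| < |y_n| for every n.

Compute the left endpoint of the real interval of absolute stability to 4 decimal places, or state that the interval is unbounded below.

z* = -8.6667.

Set f=λy, z=hλ:
  y_{n+1} = y_n + z·[8/13·y_n + 5/13·y_{n+1}] ⇒ (1 − 5/13z)y_{n+1} = (1 + 8/13z)y_n
  R(z) = (1 + 8/13z)/(1 − 5/13z).

Find x<0 with |R(x)|<1.
x=-1.52: |R|=0.0408
R=−1: 1+8/13x = −1+5/13x ⇒ -3/13x=2 ⇒ x=2/(-3/13)=-8.6667
Confirm numerically:
  x=-8.615: |R|=0.99724 <1
  x=-8.381: |R|=0.98439 <1
  x=-6.736: |R|=0.87592 <1
  x=-3.711: |R|=0.52885 <1
  x=-9.213: |R|=1.02775 >1
  x=-9.071: |R|=1.02079 >1
  x=-8.836: |R|=1.00888 >1
Stable set (-8.6667, 0).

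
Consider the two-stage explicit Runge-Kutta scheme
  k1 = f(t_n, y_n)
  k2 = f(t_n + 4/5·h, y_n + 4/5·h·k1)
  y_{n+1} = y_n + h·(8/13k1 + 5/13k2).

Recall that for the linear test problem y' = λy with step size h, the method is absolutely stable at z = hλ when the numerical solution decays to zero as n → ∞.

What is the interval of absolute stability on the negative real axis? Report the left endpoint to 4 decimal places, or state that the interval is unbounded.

(-3.2500, 0).

Test eqn y'=λy, z=hλ:
  k1=λy_n ⇒ h·k1=z·y_n;  k2=λ(1+4/5z)y_n ⇒ h·k2=z(1+4/5z)y_n
  y_{n+1}/y_n = 1 + 8/13z + 5/13z(1+4/5z) = 1 + z + 4/13z²
  R(z) = 1 + z + 4/13z².

Need |R(x)|<1, x<0.
x=-1.5: |R|=0.1923
R=1: x+4/13x²=0 ⇒ x=−13/4=-3.2500; min R=1−1/(4·4/13)=0.1875>−1
Confirm numerically:
  x=-2.824: |R|=0.62984 <1
  x=-1.825: |R|=0.19981 <1
  x=-1.548: |R|=0.18932 <1
  x=-1.437: |R|=0.19838 <1
  x=-3.797: |R|=1.63906 >1
  x=-3.774: |R|=1.60848 >1
  x=-3.438: |R|=1.19888 >1
Stable set (-3.2500, 0).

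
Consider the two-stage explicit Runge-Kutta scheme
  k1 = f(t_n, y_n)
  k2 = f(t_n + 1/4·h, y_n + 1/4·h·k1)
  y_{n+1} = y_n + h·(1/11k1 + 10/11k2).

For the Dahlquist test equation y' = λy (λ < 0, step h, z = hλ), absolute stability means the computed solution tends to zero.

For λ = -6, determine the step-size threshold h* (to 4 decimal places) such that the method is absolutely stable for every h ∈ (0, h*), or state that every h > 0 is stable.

(-4.4000,0); λ=-6 ⇒ h* = (22/5)/6 = 0.7333.

Set f=λy, z=hλ:
  k1=λy_n ⇒ h·k1=z·y_n;  k2=λ(1+1/4z)y_n ⇒ h·k2=z(1+1/4z)y_n
  y_{n+1}/y_n = 1 + 1/11z + 10/11z(1+1/4z) = 1 + z + 5/22z²
  so R(z) = 1 + z + 5/22z².

Need |R(x)|<1, x<0.
x=-0.81: |R|=0.3391
R=1: x+5/22x²=0 ⇒ x=−22/5=-4.4000; min R=1−1/(4·5/22)=-0.1000>−1
Confirm numerically:
  x=-4.371: |R|=0.97119 <1
  x=-4.233: |R|=0.83934 <1
  x=-3.538: |R|=0.30687 <1
  x=-2.568: |R|=0.06922 <1
  x=-4.980: |R|=1.65645 >1
  x=-4.491: |R|=1.09288 >1
  x=-4.427: |R|=1.02717 >1
Interval (-4.4000, 0).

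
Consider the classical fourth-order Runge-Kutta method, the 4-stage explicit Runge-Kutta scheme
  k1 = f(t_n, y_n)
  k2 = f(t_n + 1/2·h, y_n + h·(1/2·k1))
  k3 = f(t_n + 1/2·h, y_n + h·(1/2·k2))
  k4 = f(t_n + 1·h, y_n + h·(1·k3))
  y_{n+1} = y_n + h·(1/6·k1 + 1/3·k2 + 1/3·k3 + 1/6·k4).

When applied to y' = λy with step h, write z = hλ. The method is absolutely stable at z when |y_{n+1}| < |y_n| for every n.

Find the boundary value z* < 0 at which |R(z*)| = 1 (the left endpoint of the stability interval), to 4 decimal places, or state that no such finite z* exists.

z* = -2.7853.

On y'=λy, z=hλ:
  order 4, 4-stage ⇒ R(z)=1+z+z^2/2+z^3/6+z^4/24
  (e.g. R(-1.07)=0.35289, |R|=0.35289)

Boundary: |R(x)|=1, x<0.
x=-1.07: |R|=0.3529
|R(-2.39)|=0.5502 |R(-1.61)|=0.2705 |R(-1.46)|=0.2764
Bisect:
  x_lo=-3.3542 |R|=2.2558  x_hi=-0.0704 |R|=0.9320
  mid=-1.71233 |R|=0.27514 →hi
  mid=-2.53329 |R|=0.68194 →hi
  mid=-2.94377 |R|=1.26643 →lo
  mid=-2.73853 |R|=0.93175 →hi
  mid=-2.84115 |R|=1.08753 →lo
  mid=-2.78984 |R|=1.00687 →lo
  mid=-2.76418 |R|=0.96863 →hi
  mid=-2.77701 |R|=0.98758 →hi
  mid=-2.78342 |R|=0.99718 →hi
  ...
  [-2.78543,-2.78523] ⇒ x*=-2.7853
So |R|<1 on (-2.7853, 0).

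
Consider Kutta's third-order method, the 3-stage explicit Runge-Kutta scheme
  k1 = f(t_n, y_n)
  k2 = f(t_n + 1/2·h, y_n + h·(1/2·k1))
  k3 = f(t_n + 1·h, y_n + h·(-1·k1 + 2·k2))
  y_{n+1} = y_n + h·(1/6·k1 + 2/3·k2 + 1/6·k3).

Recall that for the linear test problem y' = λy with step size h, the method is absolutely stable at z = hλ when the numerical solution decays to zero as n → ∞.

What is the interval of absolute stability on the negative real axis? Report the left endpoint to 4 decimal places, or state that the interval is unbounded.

With y'=λy (z=hλ):
  order 3, 3-stage ⇒ R(z)=1+z+z^2/2+z^3/6
  (e.g. R(-1.11)=0.27811, |R|=0.27811)

Find x<0 with |R(x)|<1.
x=-1.11: |R|=0.2781
|R(-2.19)|=0.5425 |R(-1.58)|=0.0108 |R(-0.91)|=0.3785
Bisect:
  x_lo=-2.9437 |R|=1.8625  x_hi=-0.1440 |R|=0.8659
  mid=-1.54384 |R|=0.03460 →hi
  mid=-2.24379 |R|=0.60925 →hi
  mid=-2.59376 |R|=1.13825 →lo
  mid=-2.41877 |R|=0.85203 →hi
  mid=-2.50626 |R|=0.98938 →hi
  mid=-2.55001 |R|=1.06233 →lo
  mid=-2.52814 |R|=1.02549 →lo
  mid=-2.51720 |R|=1.00734 →lo
  mid=-2.51173 |R|=0.99834 →hi
  ...
  [-2.51276,-2.51259] ⇒ x*=-2.5127
So |R|<1 on (-2.5127, 0).

(-2.5127, 0).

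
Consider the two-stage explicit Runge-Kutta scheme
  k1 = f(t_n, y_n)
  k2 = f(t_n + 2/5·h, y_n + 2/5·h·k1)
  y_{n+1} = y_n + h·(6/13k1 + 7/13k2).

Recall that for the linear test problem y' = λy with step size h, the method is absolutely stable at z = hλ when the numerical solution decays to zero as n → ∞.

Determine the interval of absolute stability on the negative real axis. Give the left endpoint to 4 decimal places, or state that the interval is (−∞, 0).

Set f=λy, z=hλ:
  k1=λy_n ⇒ h·k1=z·y_n;  k2=λ(1+2/5z)y_n ⇒ h·k2=z(1+2/5z)y_n
  y_{n+1}/y_n = 1 + 6/13z + 7/13z(1+2/5z) = 1 + z + 14/65z²
  ⇒ R(z) = 1 + z + 14/65z².

Find x<0 with |R(x)|<1.
x=-0.66: |R|=0.4338
R=1: x+14/65x²=0 ⇒ x=−65/14=-4.6429; min R=1−1/(4·14/65)=-0.1607>−1
Confirm numerically:
  x=-4.462: |R|=0.82619 <1
  x=-3.175: |R|=0.00379 <1
  x=-3.124: |R|=0.02198 <1
  x=-4.933: |R|=1.30827 >1
  x=-4.756: |R|=1.11590 >1
Stable set (-4.6429, 0).

(-4.6429, 0).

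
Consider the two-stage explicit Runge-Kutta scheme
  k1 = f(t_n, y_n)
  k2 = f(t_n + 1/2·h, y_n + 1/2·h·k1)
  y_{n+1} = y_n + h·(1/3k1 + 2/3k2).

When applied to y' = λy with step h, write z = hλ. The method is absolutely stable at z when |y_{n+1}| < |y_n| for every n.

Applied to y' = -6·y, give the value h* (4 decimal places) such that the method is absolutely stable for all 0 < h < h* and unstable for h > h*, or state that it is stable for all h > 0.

(-3.0000,0); λ=-6 ⇒ h* = (3)/6 = 0.5000.

Test eqn y'=λy, z=hλ:
  k1=λy_n ⇒ h·k1=z·y_n;  k2=λ(1+1/2z)y_n ⇒ h·k2=z(1+1/2z)y_n
  y_{n+1}/y_n = 1 + 1/3z + 2/3z(1+1/2z) = 1 + z + 1/3z²
  ⇒ R(z) = 1 + z + 1/3z².

Find x<0 with |R(x)|<1.
x=-1.46: |R|=0.2505
R=1: x+1/3x²=0 ⇒ x=−3=-3.0000; min R=1−1/(4·1/3)=0.2500>−1
Confirm numerically:
  x=-2.957: |R|=0.95762 <1
  x=-2.460: |R|=0.55720 <1
  x=-1.936: |R|=0.31337 <1
  x=-1.649: |R|=0.25740 <1
  x=-3.515: |R|=1.60341 >1
  x=-3.410: |R|=1.46603 >1
  x=-3.195: |R|=1.20767 >1
Stable set (-3.0000, 0).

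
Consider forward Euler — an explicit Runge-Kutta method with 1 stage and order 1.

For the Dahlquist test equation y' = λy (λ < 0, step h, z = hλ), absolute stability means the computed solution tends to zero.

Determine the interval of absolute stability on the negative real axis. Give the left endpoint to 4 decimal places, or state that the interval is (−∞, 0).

(-2.0000, 0).

Test eqn y'=λy, z=hλ:
  order 1, 1-stage ⇒ R(z)=1+z
  (e.g. R(-0.74)=0.26000, |R|=0.26000)

Solve |R(x)|<1 on ℝ⁻.
x=-0.74: |R|=0.2600
|R(-1.57)|=0.5700 |R(-1.14)|=0.1400 |R(-1)|=0.0000
Bisect:
  x_lo=-2.3221 |R|=1.3221  x_hi=-0.1845 |R|=0.8155
  mid=-1.25328 |R|=0.25328 →hi
  mid=-1.78767 |R|=0.78767 →hi
  mid=-2.05487 |R|=1.05487 →lo
  mid=-1.92127 |R|=0.92127 →hi
  mid=-1.98807 |R|=0.98807 →hi
  mid=-2.02147 |R|=1.02147 →lo
  mid=-2.00477 |R|=1.00477 →lo
  ...
  [-2.00007,-1.99994] ⇒ x*=-2.0000
Interval (-2.0000, 0).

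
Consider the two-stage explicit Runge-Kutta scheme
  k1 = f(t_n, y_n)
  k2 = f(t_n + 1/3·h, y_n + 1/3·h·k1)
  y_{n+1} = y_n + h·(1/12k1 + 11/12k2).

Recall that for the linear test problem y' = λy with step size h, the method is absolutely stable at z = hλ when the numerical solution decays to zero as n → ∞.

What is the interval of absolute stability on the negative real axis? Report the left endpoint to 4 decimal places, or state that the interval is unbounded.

On y'=λy, z=hλ:
  k1=λy_n ⇒ h·k1=z·y_n;  k2=λ(1+1/3z)y_n ⇒ h·k2=z(1+1/3z)y_n
  y_{n+1}/y_n = 1 + 1/12z + 11/12z(1+1/3z) = 1 + z + 11/36z²
  Hence R(z) = 1 + z + 11/36z².

Boundary: |R(x)|=1, x<0.
x=-0.96: |R|=0.3216
R=1: x+11/36x²=0 ⇒ x=−36/11=-3.2727; min R=1−1/(4·11/36)=0.1818>−1
Confirm numerically:
  x=-2.711: |R|=0.53469 <1
  x=-2.201: |R|=0.27923 <1
  x=-1.415: |R|=0.19679 <1
  x=-3.806: |R|=1.62017 >1
  x=-3.297: |R|=1.02445 >1
Interval (-3.2727, 0).

z∈(-3.2727,0).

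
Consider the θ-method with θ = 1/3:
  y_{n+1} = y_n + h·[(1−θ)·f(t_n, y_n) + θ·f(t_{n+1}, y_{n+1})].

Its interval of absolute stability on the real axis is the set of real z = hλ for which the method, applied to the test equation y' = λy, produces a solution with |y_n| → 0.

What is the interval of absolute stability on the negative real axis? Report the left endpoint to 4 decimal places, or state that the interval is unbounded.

Test eqn y'=λy, z=hλ:
  y_{n+1} = y_n + z·[2/3·y_n + 1/3·y_{n+1}] ⇒ (1 − 1/3z)y_{n+1} = (1 + 2/3z)y_n
  so R(z) = (1 + 2/3z)/(1 − 1/3z).

Boundary: |R(x)|=1, x<0.
x=-1.44: |R|=0.0270
R=−1: 1+2/3x = −1+1/3x ⇒ -1/3x=2 ⇒ x=2/(-1/3)=-6.0000
Confirm numerically:
  x=-5.799: |R|=0.97716 <1
  x=-4.145: |R|=0.74038 <1
  x=-3.353: |R|=0.58335 <1
  x=-3.016: |R|=0.50399 <1
  x=-6.528: |R|=1.05542 >1
  x=-6.391: |R|=1.04164 >1
  x=-6.333: |R|=1.03568 >1
So |R|<1 on (-6.0000, 0).

z∈(-6.0000,0).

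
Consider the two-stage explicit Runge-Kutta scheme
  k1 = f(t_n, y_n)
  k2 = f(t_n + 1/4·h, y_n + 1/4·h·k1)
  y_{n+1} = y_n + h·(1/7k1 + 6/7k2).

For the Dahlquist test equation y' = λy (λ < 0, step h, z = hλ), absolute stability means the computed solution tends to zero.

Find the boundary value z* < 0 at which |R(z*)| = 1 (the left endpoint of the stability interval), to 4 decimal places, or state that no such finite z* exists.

z* = -4.6667.

Test eqn y'=λy, z=hλ:
  k1=λy_n ⇒ h·k1=z·y_n;  k2=λ(1+1/4z)y_n ⇒ h·k2=z(1+1/4z)y_n
  y_{n+1}/y_n = 1 + 1/7z + 6/7z(1+1/4z) = 1 + z + 3/14z²
  so R(z) = 1 + z + 3/14z².

Solve |R(x)|<1 on ℝ⁻.
x=-1.26: |R|=0.0802
R=1: x+3/14x²=0 ⇒ x=−14/3=-4.6667; min R=1−1/(4·3/14)=-0.1667>−1
Confirm numerically:
  x=-3.878: |R|=0.34462 <1
  x=-2.676: |R|=0.14151 <1
  x=-2.320: |R|=0.16663 <1
  x=-5.217: |R|=1.61523 >1
  x=-4.818: |R|=1.15624 >1
Stable set (-4.6667, 0).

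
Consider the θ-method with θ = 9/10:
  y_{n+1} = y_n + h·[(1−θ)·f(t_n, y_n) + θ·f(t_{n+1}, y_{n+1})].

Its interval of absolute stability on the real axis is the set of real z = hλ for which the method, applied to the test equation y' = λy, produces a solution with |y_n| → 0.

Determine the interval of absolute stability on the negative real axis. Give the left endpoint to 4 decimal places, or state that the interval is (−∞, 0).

unbounded; (−∞, 0).

Set f=λy, z=hλ:
  y_{n+1} = y_n + z·[1/10·y_n + 9/10·y_{n+1}] ⇒ (1 − 9/10z)y_{n+1} = (1 + 1/10z)y_n
  so R(z) = (1 + 1/10z)/(1 − 9/10z).

Need |R(x)|<1, x<0.
x=-1.29: |R|=0.4031
x=-2: |R|=0.2857
x=-10: |R|=0.0000
x=-100: |R|=0.0989
θ=9/10≥1/2 ⇒ |1+1/10x|<|1−9/10x| ∀x<0 ⇒ interval (−∞,0).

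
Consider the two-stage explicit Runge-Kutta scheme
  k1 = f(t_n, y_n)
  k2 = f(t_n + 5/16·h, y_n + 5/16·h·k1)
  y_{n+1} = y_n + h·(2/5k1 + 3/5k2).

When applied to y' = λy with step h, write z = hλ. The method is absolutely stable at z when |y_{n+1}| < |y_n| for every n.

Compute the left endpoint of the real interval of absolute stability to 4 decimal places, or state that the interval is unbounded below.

Test eqn y'=λy, z=hλ:
  k1=λy_n ⇒ h·k1=z·y_n;  k2=λ(1+5/16z)y_n ⇒ h·k2=z(1+5/16z)y_n
  y_{n+1}/y_n = 1 + 2/5z + 3/5z(1+5/16z) = 1 + z + 3/16z²
  ⇒ R(z) = 1 + z + 3/16z².

Find x<0 with |R(x)|<1.
x=-1.33: |R|=0.0017
R=1: x+3/16x²=0 ⇒ x=−16/3=-5.3333; min R=1−1/(4·3/16)=-0.3333>−1
Confirm numerically:
  x=-5.060: |R|=0.74067 <1
  x=-4.882: |R|=0.58686 <1
  x=-3.088: |R|=0.30005 <1
  x=-2.213: |R|=0.29474 <1
  x=-5.573: |R|=1.25044 >1
  x=-5.380: |R|=1.04708 >1
Interval (-5.3333, 0).

left endpoint -5.3333.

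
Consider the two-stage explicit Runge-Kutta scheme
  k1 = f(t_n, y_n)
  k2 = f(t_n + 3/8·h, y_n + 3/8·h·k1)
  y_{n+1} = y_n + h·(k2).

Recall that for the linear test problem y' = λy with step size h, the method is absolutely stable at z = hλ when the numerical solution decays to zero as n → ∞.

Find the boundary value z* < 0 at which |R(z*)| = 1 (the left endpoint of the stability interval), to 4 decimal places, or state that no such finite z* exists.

left endpoint -2.6667.

Set f=λy, z=hλ:
  k1=λy_n ⇒ h·k1=z·y_n;  k2=λ(1+3/8z)y_n ⇒ h·k2=z(1+3/8z)y_n
  y_{n+1}/y_n = 1 + z(1+3/8z) = 1 + z + 3/8z²
  R(z) = 1 + z + 3/8z².

Boundary: |R(x)|=1, x<0.
x=-0.46: |R|=0.6193
R=1: x+3/8x²=0 ⇒ x=−8/3=-2.6667; min R=1−1/(4·3/8)=0.3333>−1
Confirm numerically:
  x=-2.603: |R|=0.93785 <1
  x=-1.880: |R|=0.44540 <1
  x=-1.559: |R|=0.35243 <1
  x=-3.159: |R|=1.58323 >1
  x=-2.789: |R|=1.12795 >1
So |R|<1 on (-2.6667, 0).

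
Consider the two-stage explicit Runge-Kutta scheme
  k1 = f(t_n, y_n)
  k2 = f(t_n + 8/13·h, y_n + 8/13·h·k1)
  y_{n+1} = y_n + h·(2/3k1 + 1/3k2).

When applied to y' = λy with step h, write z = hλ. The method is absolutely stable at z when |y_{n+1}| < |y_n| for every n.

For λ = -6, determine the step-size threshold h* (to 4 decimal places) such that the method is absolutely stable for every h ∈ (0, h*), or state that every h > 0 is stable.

On y'=λy, z=hλ:
  k1=λy_n ⇒ h·k1=z·y_n;  k2=λ(1+8/13z)y_n ⇒ h·k2=z(1+8/13z)y_n
  y_{n+1}/y_n = 1 + 2/3z + 1/3z(1+8/13z) = 1 + z + 8/39z²
  R(z) = 1 + z + 8/39z².

Boundary: |R(x)|=1, x<0.
x=-0.82: |R|=0.3179
R=1: x+8/39x²=0 ⇒ x=−39/8=-4.8750; min R=1−1/(4·8/39)=-0.2188>−1
Confirm numerically:
  x=-4.286: |R|=0.48216 <1
  x=-4.132: |R|=0.37024 <1
  x=-2.962: |R|=0.16232 <1
  x=-4.957: |R|=1.08338 >1
  x=-4.909: |R|=1.03424 >1
Stable set (-4.8750, 0).

(-4.8750,0); λ=-6 ⇒ h* = (39/8)/6 = 0.8125.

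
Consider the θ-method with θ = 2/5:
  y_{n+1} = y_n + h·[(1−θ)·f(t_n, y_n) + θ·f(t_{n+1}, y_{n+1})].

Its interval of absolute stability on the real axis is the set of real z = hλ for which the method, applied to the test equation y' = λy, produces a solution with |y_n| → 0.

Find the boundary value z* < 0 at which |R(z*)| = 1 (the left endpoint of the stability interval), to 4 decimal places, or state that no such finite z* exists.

On y'=λy, z=hλ:
  y_{n+1} = y_n + z·[3/5·y_n + 2/5·y_{n+1}] ⇒ (1 − 2/5z)y_{n+1} = (1 + 3/5z)y_n
  ⇒ R(z) = (1 + 3/5z)/(1 − 2/5z).

Need |R(x)|<1, x<0.
x=-1.79: |R|=0.0431
R=−1: 1+3/5x = −1+2/5x ⇒ -1/5x=2 ⇒ x=2/(-1/5)=-10.0000
Confirm numerically:
  x=-9.886: |R|=0.99540 <1
  x=-8.397: |R|=0.92645 <1
  x=-8.312: |R|=0.92194 <1
  x=-6.504: |R|=0.80586 <1
  x=-10.345: |R|=1.01343 >1
  x=-10.088: |R|=1.00350 >1
Stable set (-10.0000, 0).

left endpoint -10.0000.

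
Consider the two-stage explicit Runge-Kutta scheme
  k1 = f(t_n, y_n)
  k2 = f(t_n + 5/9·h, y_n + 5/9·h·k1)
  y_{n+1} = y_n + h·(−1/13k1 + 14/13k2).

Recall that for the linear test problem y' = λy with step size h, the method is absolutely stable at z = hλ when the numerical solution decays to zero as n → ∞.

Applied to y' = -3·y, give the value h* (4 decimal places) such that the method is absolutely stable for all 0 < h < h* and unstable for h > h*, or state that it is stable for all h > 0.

(-1.6714,0); λ=-3 ⇒ h* = (117/70)/3 = 0.5571.

With y'=λy (z=hλ):
  k1=λy_n ⇒ h·k1=z·y_n;  k2=λ(1+5/9z)y_n ⇒ h·k2=z(1+5/9z)y_n
  y_{n+1}/y_n = 1 − 1/13z + 14/13z(1+5/9z) = 1 + z + 70/117z²
  Hence R(z) = 1 + z + 70/117z².

Solve |R(x)|<1 on ℝ⁻.
x=-1.62: |R|=0.9502
R=1: x+70/117x²=0 ⇒ x=−117/70=-1.6714; min R=1−1/(4·70/117)=0.5821>−1
Confirm numerically:
  x=-1.617: |R|=0.94734 <1
  x=-1.585: |R|=0.91804 <1
  x=-0.906: |R|=0.58510 <1
  x=-0.684: |R|=0.59591 <1
  x=-2.099: |R|=1.53695 >1
  x=-1.834: |R|=1.17838 >1
  x=-1.716: |R|=1.04576 >1
Stable set (-1.6714, 0).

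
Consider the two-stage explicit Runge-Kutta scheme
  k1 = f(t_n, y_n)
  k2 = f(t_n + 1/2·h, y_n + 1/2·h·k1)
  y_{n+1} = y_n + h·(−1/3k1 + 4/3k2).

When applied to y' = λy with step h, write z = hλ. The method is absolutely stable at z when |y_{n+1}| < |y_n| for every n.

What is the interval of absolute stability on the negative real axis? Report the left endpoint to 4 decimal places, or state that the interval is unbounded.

(-1.5000, 0).

Test eqn y'=λy, z=hλ:
  k1=λy_n ⇒ h·k1=z·y_n;  k2=λ(1+1/2z)y_n ⇒ h·k2=z(1+1/2z)y_n
  y_{n+1}/y_n = 1 − 1/3z + 4/3z(1+1/2z) = 1 + z + 2/3z²
  ⇒ R(z) = 1 + z + 2/3z².

Boundary: |R(x)|=1, x<0.
x=-1.49: |R|=0.9901
R=1: x+2/3x²=0 ⇒ x=−3/2=-1.5000; min R=1−1/(4·2/3)=0.6250>−1
Confirm numerically:
  x=-1.005: |R|=0.66835 <1
  x=-0.983: |R|=0.66119 <1
  x=-0.756: |R|=0.62502 <1
  x=-1.902: |R|=1.50974 >1
  x=-1.641: |R|=1.15425 >1
  x=-1.554: |R|=1.05594 >1
Stable set (-1.5000, 0).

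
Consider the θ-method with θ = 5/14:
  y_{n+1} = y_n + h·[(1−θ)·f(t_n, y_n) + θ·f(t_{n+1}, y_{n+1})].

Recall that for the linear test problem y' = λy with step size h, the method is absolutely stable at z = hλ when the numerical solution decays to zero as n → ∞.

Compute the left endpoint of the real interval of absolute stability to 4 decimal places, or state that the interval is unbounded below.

Test eqn y'=λy, z=hλ:
  y_{n+1} = y_n + z·[9/14·y_n + 5/14·y_{n+1}] ⇒ (1 − 5/14z)y_{n+1} = (1 + 9/14z)y_n
  R(z) = (1 + 9/14z)/(1 − 5/14z).

Find x<0 with |R(x)|<1.
x=-1.62: |R|=0.0262
R=−1: 1+9/14x = −1+5/14x ⇒ -2/7x=2 ⇒ x=2/(-2/7)=-7.0000
Confirm numerically:
  x=-5.317: |R|=0.83413 <1
  x=-5.088: |R|=0.80609 <1
  x=-4.789: |R|=0.76693 <1
  x=-7.521: |R|=1.04038 >1
  x=-7.272: |R|=1.02160 >1
  x=-7.042: |R|=1.00341 >1
Interval (-7.0000, 0).

left endpoint -7.0000.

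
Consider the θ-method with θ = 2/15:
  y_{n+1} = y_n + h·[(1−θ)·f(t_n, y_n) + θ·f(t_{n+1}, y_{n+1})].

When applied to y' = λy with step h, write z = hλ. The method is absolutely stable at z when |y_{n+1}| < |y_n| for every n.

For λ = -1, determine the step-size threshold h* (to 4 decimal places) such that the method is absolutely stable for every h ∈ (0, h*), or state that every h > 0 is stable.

With y'=λy (z=hλ):
  y_{n+1} = y_n + z·[13/15·y_n + 2/15·y_{n+1}] ⇒ (1 − 2/15z)y_{n+1} = (1 + 13/15z)y_n
  so R(z) = (1 + 13/15z)/(1 − 2/15z).

Solve |R(x)|<1 on ℝ⁻.
x=-0.59: |R|=0.4530
R=−1: 1+13/15x = −1+2/15x ⇒ -11/15x=2 ⇒ x=2/(-11/15)=-2.7273
Confirm numerically:
  x=-2.486: |R|=0.86711 <1
  x=-2.178: |R|=0.68785 <1
  x=-1.971: |R|=0.56082 <1
  x=-3.282: |R|=1.28297 >1
  x=-2.854: |R|=1.06732 >1
So |R|<1 on (-2.7273, 0).

(-2.7273,0); λ=-1 ⇒ h* = (30/11)/1 = 2.7273.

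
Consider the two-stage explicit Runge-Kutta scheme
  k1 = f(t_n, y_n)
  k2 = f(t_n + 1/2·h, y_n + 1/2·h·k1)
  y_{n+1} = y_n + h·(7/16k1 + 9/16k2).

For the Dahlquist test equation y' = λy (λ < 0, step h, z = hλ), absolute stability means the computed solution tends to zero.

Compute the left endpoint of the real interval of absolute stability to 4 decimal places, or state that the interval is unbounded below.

With y'=λy (z=hλ):
  k1=λy_n ⇒ h·k1=z·y_n;  k2=λ(1+1/2z)y_n ⇒ h·k2=z(1+1/2z)y_n
  y_{n+1}/y_n = 1 + 7/16z + 9/16z(1+1/2z) = 1 + z + 9/32z²
  so R(z) = 1 + z + 9/32z².

Solve |R(x)|<1 on ℝ⁻.
x=-1: |R|=0.2812
R=1: x+9/32x²=0 ⇒ x=−32/9=-3.5556; min R=1−1/(4·9/32)=0.1111>−1
Confirm numerically:
  x=-2.949: |R|=0.49692 <1
  x=-2.388: |R|=0.21584 <1
  x=-2.172: |R|=0.15482 <1
  x=-2.125: |R|=0.14502 <1
  x=-4.019: |R|=1.52385 >1
  x=-3.998: |R|=1.49750 >1
  x=-3.845: |R|=1.31301 >1
Interval (-3.5556, 0).

z* = -3.5556.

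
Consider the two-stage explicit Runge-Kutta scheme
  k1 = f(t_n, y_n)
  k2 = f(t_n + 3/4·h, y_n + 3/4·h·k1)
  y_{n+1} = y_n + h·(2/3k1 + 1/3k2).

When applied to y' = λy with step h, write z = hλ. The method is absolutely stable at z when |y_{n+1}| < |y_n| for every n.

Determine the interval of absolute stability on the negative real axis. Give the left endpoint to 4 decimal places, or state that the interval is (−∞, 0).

On y'=λy, z=hλ:
  k1=λy_n ⇒ h·k1=z·y_n;  k2=λ(1+3/4z)y_n ⇒ h·k2=z(1+3/4z)y_n
  y_{n+1}/y_n = 1 + 2/3z + 1/3z(1+3/4z) = 1 + z + 1/4z²
  ⇒ R(z) = 1 + z + 1/4z².

Solve |R(x)|<1 on ℝ⁻.
x=-0.74: |R|=0.3969
R=1: x+1/4x²=0 ⇒ x=−4=-4.0000; min R=1−1/(4·1/4)=0.0000>−1
Confirm numerically:
  x=-3.623: |R|=0.65853 <1
  x=-3.112: |R|=0.30914 <1
  x=-2.268: |R|=0.01796 <1
  x=-4.433: |R|=1.47987 >1
  x=-4.127: |R|=1.13103 >1
  x=-4.058: |R|=1.05884 >1
So |R|<1 on (-4.0000, 0).

z∈(-4.0000,0).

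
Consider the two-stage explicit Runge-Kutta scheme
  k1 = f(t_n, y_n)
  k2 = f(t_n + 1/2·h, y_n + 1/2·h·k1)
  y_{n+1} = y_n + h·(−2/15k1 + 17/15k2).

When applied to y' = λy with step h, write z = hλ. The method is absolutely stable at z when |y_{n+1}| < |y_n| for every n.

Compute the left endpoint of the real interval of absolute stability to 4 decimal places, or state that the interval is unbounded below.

Set f=λy, z=hλ:
  k1=λy_n ⇒ h·k1=z·y_n;  k2=λ(1+1/2z)y_n ⇒ h·k2=z(1+1/2z)y_n
  y_{n+1}/y_n = 1 − 2/15z + 17/15z(1+1/2z) = 1 + z + 17/30z²
  ⇒ R(z) = 1 + z + 17/30z².

Find x<0 with |R(x)|<1.
x=-1.7: |R|=0.9377
R=1: x+17/30x²=0 ⇒ x=−30/17=-1.7647; min R=1−1/(4·17/30)=0.5588>−1
Confirm numerically:
  x=-1.357: |R|=0.68649 <1
  x=-1.042: |R|=0.57327 <1
  x=-0.787: |R|=0.56398 <1
  x=-0.718: |R|=0.57413 <1
  x=-2.262: |R|=1.63743 >1
  x=-2.027: |R|=1.30128 >1
So |R|<1 on (-1.7647, 0).

left endpoint -1.7647.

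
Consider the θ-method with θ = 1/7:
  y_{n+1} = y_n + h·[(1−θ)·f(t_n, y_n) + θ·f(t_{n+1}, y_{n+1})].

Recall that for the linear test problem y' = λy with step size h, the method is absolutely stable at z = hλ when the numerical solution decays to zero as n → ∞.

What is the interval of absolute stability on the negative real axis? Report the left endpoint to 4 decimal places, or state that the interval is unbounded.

z∈(-2.8000,0).

On y'=λy, z=hλ:
  y_{n+1} = y_n + z·[6/7·y_n + 1/7·y_{n+1}] ⇒ (1 − 1/7z)y_{n+1} = (1 + 6/7z)y_n
  R(z) = (1 + 6/7z)/(1 − 1/7z).

Solve |R(x)|<1 on ℝ⁻.
x=-0.98: |R|=0.1404
R=−1: 1+6/7x = −1+1/7x ⇒ -5/7x=2 ⇒ x=2/(-5/7)=-2.8000
Confirm numerically:
  x=-2.566: |R|=0.87769 <1
  x=-1.941: |R|=0.51963 <1
  x=-1.668: |R|=0.34702 <1
  x=-3.004: |R|=1.10196 >1
  x=-2.992: |R|=1.09608 >1
  x=-2.919: |R|=1.05999 >1
Stable set (-2.8000, 0).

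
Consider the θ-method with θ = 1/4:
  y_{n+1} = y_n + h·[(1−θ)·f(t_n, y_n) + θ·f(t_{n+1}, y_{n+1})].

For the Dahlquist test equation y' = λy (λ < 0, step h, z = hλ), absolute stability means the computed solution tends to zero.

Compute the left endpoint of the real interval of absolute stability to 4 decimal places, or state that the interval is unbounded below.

Set f=λy, z=hλ:
  y_{n+1} = y_n + z·[3/4·y_n + 1/4·y_{n+1}] ⇒ (1 − 1/4z)y_{n+1} = (1 + 3/4z)y_n
  R(z) = (1 + 3/4z)/(1 − 1/4z).

Solve |R(x)|<1 on ℝ⁻.
x=-0.68: |R|=0.4188
R=−1: 1+3/4x = −1+1/4x ⇒ -1/2x=2 ⇒ x=2/(-1/2)=-4.0000
Confirm numerically:
  x=-2.831: |R|=0.65774 <1
  x=-1.780: |R|=0.23183 <1
  x=-1.757: |R|=0.22077 <1
  x=-4.515: |R|=1.12096 >1
  x=-4.488: |R|=1.11499 >1
  x=-4.430: |R|=1.10202 >1
Stable set (-4.0000, 0).

z* = -4.0000.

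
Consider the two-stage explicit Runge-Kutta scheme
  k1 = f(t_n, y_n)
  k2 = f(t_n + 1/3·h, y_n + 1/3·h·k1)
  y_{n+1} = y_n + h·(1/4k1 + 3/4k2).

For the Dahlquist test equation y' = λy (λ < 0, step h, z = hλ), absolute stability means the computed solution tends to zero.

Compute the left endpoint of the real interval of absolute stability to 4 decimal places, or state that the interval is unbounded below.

On y'=λy, z=hλ:
  k1=λy_n ⇒ h·k1=z·y_n;  k2=λ(1+1/3z)y_n ⇒ h·k2=z(1+1/3z)y_n
  y_{n+1}/y_n = 1 + 1/4z + 3/4z(1+1/3z) = 1 + z + 1/4z²
  so R(z) = 1 + z + 1/4z².

Boundary: |R(x)|=1, x<0.
x=-1.46: |R|=0.0729
R=1: x+1/4x²=0 ⇒ x=−4=-4.0000; min R=1−1/(4·1/4)=0.0000>−1
Confirm numerically:
  x=-3.326: |R|=0.43957 <1
  x=-3.305: |R|=0.42576 <1
  x=-2.644: |R|=0.10368 <1
  x=-2.063: |R|=0.00099 <1
  x=-4.503: |R|=1.56625 >1
  x=-4.445: |R|=1.49451 >1
So |R|<1 on (-4.0000, 0).

left endpoint -4.0000.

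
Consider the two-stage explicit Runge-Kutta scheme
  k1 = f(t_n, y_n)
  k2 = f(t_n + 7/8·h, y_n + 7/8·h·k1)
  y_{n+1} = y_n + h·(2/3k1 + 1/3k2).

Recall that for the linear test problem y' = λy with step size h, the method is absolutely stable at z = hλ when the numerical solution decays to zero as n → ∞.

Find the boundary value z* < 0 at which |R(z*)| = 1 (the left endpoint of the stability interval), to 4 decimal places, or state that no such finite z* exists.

left endpoint -3.4286.

Set f=λy, z=hλ:
  k1=λy_n ⇒ h·k1=z·y_n;  k2=λ(1+7/8z)y_n ⇒ h·k2=z(1+7/8z)y_n
  y_{n+1}/y_n = 1 + 2/3z + 1/3z(1+7/8z) = 1 + z + 7/24z²
  Hence R(z) = 1 + z + 7/24z².

Solve |R(x)|<1 on ℝ⁻.
x=-0.69: |R|=0.4489
R=1: x+7/24x²=0 ⇒ x=−24/7=-3.4286; min R=1−1/(4·7/24)=0.1429>−1
Confirm numerically:
  x=-3.291: |R|=0.86795 <1
  x=-2.779: |R|=0.47350 <1
  x=-2.471: |R|=0.30987 <1
  x=-4.019: |R|=1.69211 >1
  x=-3.926: |R|=1.56960 >1
So |R|<1 on (-3.4286, 0).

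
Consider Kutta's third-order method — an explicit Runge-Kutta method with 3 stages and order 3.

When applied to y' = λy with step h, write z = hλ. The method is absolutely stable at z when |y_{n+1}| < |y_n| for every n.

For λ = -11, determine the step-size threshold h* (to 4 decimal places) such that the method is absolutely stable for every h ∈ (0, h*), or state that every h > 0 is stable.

On y'=λy, z=hλ:
  order 3, 3-stage ⇒ R(z)=1+z+z^2/2+z^3/6
  (e.g. R(-0.82)=0.42431, |R|=0.42431)

Need |R(x)|<1, x<0.
x=-0.82: |R|=0.4243
|R(-1.85)|=0.1940 |R(-1.57)|=0.0175 |R(-0.54)|=0.5796
Bisect:
  x_lo=-3.1277 |R|=2.3359  x_hi=-0.3116 |R|=0.7319
  mid=-1.71966 |R|=0.08862 →hi
  mid=-2.42368 |R|=0.85944 →hi
  mid=-2.77569 |R|=1.48766 →lo
  mid=-2.59969 |R|=1.14878 →lo
  mid=-2.51168 |R|=0.99826 →hi
  mid=-2.55569 |R|=1.07201 →lo
  mid=-2.53368 |R|=1.03476 →lo
  ...
  [-2.51289,-2.51271] ⇒ x*=-2.5127
So |R|<1 on (-2.5127, 0).

(-2.5127,0); λ=-11 ⇒ h* = 0.2284.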